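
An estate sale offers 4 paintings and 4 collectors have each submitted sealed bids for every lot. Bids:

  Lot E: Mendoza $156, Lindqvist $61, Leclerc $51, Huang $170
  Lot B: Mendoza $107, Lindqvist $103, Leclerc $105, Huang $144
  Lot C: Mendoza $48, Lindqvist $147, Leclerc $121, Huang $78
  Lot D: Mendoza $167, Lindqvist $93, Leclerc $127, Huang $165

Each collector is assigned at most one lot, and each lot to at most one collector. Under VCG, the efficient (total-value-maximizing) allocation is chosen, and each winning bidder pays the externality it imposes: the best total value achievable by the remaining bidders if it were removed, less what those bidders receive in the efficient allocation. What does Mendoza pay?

Mendoza pays $22.

Efficient allocation: Mendoza→Lot D ($167), Lindqvist→Lot C ($147), Leclerc→Lot B ($105), Huang→Lot E ($170); total welfare W = $589.
Mendoza receives Lot D at value $167, so the others get W − 167 = $422.
Without Mendoza: best allocation of the remaining 3 bidders over all 4 lots is Lindqvist→Lot C ($147), Leclerc→Lot D ($127), Huang→Lot E ($170), total $444.
VCG payment = (others' best without Mendoza) − (others' welfare with Mendoza) = 444 − 422 = $22.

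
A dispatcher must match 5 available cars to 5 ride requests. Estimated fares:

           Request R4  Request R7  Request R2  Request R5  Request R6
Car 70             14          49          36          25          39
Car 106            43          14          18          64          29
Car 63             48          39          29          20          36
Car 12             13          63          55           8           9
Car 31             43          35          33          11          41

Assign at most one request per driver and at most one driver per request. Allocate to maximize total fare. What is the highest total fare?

Maximum total: $257

This is a one-to-one assignment (maximum-weight bipartite matching).
Optimal: Car 70→Request R7 ($49), Car 106→Request R5 ($64), Car 63→Request R4 ($48), Car 12→Request R2 ($55), Car 31→Request R6 ($41) — total 49+64+48+55+41 = $257.
Max-entry greedy (repeatedly take the single best remaining cell) gives $252, worse by 5.
Swapping Car 31↔Car 12 (Car 31→Request R2 $33, Car 12→Request R6 $9) loses 54.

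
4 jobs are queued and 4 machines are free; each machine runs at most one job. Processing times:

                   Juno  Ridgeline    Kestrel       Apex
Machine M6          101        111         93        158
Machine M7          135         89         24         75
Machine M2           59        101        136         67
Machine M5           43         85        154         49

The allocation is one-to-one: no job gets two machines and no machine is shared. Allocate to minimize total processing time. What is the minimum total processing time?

This is a one-to-one assignment (minimum-cost bipartite matching).
Optimal: Juno→Machine M2 (59 min), Ridgeline→Machine M6 (111 min), Kestrel→Machine M7 (24 min), Apex→Machine M5 (49 min) — total 59+111+24+49 = 243 min.
Row-greedy (each job in turn takes its cheapest remaining machine) gives 292 min, worse by 49.
No other one-to-one assignment undercuts 243 min.

Minimum total: 243 min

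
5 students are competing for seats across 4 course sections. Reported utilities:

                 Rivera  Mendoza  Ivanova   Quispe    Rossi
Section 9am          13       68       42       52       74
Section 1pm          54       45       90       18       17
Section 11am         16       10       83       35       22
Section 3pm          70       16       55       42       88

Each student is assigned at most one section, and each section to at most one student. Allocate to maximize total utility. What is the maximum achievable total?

Maximum total: 293 points

Optimal: Mendoza→Section 9am (68 points), Rivera→Section 1pm (54 points), Ivanova→Section 11am (83 points), Rossi→Section 3pm (88 points) — total 68+54+83+88 = 293 points.
Max-entry greedy (repeatedly take the single best remaining cell) gives 281 points, worse by 12.
Next-best assignment: Mendoza→Section 9am, Ivanova→Section 1pm, Quispe→Section 11am, Rossi→Section 3pm = 281 points.
Swapping Rivera↔Mendoza (Rivera→Section 9am 13 points, Mendoza→Section 1pm 45 points) loses 64.
No other one-to-one assignment exceeds 293 points.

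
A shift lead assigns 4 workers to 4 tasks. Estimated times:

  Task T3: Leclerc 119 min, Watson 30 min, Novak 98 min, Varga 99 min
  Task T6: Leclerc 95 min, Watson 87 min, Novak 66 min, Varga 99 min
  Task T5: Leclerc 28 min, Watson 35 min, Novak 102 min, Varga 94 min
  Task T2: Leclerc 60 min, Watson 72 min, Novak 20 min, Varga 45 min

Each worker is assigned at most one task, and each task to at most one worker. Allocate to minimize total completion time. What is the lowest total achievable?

Optimal: Leclerc→Task T5 (28 min), Watson→Task T3 (30 min), Novak→Task T6 (66 min), Varga→Task T2 (45 min) — total 28+30+66+45 = 169 min.
Min-entry greedy (repeatedly take the single cheapest remaining cell) gives 177 min, worse by 8.
Next-best assignment: Leclerc→Task T5, Watson→Task T3, Novak→Task T2, Varga→Task T6 = 177 min.
Swapping Novak↔Leclerc (Novak→Task T5 102 min, Leclerc→Task T6 95 min) adds 103.

Min total: 169 min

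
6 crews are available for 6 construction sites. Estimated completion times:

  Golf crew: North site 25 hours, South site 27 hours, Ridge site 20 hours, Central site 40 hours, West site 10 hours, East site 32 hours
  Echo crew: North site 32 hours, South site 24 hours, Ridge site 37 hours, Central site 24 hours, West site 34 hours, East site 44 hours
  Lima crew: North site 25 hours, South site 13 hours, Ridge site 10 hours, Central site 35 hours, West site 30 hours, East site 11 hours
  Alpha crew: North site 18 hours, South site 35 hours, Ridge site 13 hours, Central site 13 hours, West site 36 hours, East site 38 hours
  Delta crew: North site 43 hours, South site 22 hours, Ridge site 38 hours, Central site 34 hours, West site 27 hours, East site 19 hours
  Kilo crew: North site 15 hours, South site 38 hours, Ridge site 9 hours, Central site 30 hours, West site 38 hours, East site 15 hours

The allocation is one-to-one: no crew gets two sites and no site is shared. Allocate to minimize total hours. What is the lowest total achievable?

Min total: 91 hours

This is the linear assignment problem.
Optimal: Golf crew→West site (10 hours), Echo crew→South site (24 hours), Lima crew→Ridge site (10 hours), Alpha crew→Central site (13 hours), Delta crew→East site (19 hours), Kilo crew→North site (15 hours) — total 10+24+10+13+19+15 = 91 hours.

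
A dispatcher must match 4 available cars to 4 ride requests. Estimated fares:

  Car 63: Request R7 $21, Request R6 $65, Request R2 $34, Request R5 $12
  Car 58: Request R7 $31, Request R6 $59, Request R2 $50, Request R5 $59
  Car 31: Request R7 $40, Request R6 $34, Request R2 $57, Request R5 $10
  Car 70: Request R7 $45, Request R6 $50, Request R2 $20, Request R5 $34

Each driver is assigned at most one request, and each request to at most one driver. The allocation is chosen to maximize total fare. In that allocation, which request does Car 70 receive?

Car 70 receives Request R7.

Optimal: Car 63→Request R6 ($65), Car 58→Request R5 ($59), Car 31→Request R2 ($57), Car 70→Request R7 ($45) — total 65+59+57+45 = $226.
Next-best assignment: Car 63→Request R6, Car 58→Request R2, Car 31→Request R7, Car 70→Request R5 = $189.
Car 70's own top request is Request R6 ($50), but forcing Car 70→Request R6 and reassigning the rest optimally gives only $187 — worse by 39.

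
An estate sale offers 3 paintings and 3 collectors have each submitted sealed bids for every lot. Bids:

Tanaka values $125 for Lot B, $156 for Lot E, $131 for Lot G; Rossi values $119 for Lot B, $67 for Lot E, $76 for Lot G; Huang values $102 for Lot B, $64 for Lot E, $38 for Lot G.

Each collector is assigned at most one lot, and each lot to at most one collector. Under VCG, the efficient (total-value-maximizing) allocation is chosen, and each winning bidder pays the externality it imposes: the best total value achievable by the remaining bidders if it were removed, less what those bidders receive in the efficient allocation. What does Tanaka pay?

Efficient allocation: Tanaka→Lot E ($156), Rossi→Lot G ($76), Huang→Lot B ($102); total welfare W = $334.
Tanaka receives Lot E at value $156, so the others get W − 156 = $178.
Without Tanaka: best allocation of the remaining 2 bidders over all 3 lots is Rossi→Lot B ($119), Huang→Lot E ($64), total $183.
VCG payment = (others' best without Tanaka) − (others' welfare with Tanaka) = 183 − 178 = $5.

Tanaka pays $5.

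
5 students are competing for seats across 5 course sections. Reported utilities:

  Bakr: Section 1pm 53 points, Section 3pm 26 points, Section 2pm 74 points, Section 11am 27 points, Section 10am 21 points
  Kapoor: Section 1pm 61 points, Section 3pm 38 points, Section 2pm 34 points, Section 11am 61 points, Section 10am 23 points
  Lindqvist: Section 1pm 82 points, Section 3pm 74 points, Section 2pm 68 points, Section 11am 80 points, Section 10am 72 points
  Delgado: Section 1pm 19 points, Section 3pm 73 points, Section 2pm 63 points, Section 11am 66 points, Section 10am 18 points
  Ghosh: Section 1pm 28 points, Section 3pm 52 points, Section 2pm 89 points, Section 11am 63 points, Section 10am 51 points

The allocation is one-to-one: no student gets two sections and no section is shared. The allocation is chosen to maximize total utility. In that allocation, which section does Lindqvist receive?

Lindqvist receives Section 10am.

Optimal: Bakr→Section 1pm (53 points), Kapoor→Section 11am (61 points), Lindqvist→Section 10am (72 points), Delgado→Section 3pm (73 points), Ghosh→Section 2pm (89 points) — total 53+61+72+73+89 = 348 points.
Row-greedy (each student in turn takes its best remaining section) gives 339 points, worse by 9.
Next-best assignment: Bakr→Section 2pm, Kapoor→Section 1pm, Lindqvist→Section 10am, Delgado→Section 3pm, Ghosh→Section 11am = 343 points.
Lindqvist's own top section is Section 1pm (82 points), but forcing Lindqvist→Section 1pm and reassigning the rest optimally gives only 341 points — worse by 7.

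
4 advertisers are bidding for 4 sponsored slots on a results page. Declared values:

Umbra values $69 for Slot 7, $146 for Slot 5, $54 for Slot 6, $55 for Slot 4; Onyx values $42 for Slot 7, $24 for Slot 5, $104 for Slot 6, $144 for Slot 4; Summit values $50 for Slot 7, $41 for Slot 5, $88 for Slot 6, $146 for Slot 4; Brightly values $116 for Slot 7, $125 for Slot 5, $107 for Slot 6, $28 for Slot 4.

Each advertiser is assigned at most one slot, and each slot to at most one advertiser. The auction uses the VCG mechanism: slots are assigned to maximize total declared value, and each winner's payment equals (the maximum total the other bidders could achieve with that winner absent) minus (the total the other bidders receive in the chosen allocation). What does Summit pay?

Summit pays $40.

Efficient allocation: Umbra→Slot 5 ($146), Onyx→Slot 6 ($104), Summit→Slot 4 ($146), Brightly→Slot 7 ($116); total welfare W = $512.
Summit receives Slot 4 at value $146, so the others get W − 146 = $366.
Without Summit: best allocation of the remaining 3 bidders over all 4 slots is Umbra→Slot 5 ($146), Onyx→Slot 4 ($144), Brightly→Slot 7 ($116), total $406.
VCG payment = (others' best without Summit) − (others' welfare with Summit) = 406 − 366 = $40.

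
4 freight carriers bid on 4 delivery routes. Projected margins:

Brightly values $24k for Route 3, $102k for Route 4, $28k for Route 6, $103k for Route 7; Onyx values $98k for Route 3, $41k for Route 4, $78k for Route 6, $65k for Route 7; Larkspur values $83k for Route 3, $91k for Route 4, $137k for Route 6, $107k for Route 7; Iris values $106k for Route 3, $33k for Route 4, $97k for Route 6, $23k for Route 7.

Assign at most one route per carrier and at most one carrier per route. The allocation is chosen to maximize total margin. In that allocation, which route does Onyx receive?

Onyx receives Route 7.

Optimal: Brightly→Route 4 ($102k), Onyx→Route 7 ($65k), Larkspur→Route 6 ($137k), Iris→Route 3 ($106k) — total 102+65+137+106 = $410k.
Row-greedy (each carrier in turn takes its best remaining route) gives $371k, worse by 39.
No other one-to-one assignment exceeds $410k.
Onyx's own top route is Route 3 ($98k), but forcing Onyx→Route 3 and reassigning the rest optimally gives only $404k — worse by 6.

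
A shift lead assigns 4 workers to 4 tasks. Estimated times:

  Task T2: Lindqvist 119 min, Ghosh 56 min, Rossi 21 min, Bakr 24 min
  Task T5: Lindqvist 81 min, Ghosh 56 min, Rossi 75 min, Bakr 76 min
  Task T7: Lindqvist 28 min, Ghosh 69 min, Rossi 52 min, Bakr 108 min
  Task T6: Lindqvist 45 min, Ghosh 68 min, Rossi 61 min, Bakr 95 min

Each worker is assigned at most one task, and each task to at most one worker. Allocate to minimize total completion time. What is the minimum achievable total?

Minimum total: 169 min

This is a one-to-one assignment (minimum-cost bipartite matching).
Optimal: Lindqvist→Task T7 (28 min), Ghosh→Task T5 (56 min), Rossi→Task T6 (61 min), Bakr→Task T2 (24 min) — total 28+56+61+24 = 169 min.
Min-entry greedy (repeatedly take the single cheapest remaining cell) gives 200 min, worse by 31.
Next-best assignment: Lindqvist→Task T6, Ghosh→Task T5, Rossi→Task T7, Bakr→Task T2 = 177 min.
Checked against all permutations: 169 min is optimal.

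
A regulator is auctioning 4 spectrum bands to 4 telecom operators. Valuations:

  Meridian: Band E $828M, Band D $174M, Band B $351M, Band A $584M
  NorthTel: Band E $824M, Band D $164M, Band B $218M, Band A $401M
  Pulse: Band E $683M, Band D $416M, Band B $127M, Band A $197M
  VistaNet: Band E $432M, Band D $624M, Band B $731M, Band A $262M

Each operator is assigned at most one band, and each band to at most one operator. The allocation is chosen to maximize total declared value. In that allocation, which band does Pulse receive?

Pulse receives Band D.

Treat this as an assignment problem: match each operator to one band.
Optimal: Meridian→Band A ($584M), NorthTel→Band E ($824M), Pulse→Band D ($416M), VistaNet→Band B ($731M) — total 584+824+416+731 = $2555M.
Max-entry greedy (repeatedly take the single best remaining cell) gives $2376M, worse by 179.
Swapping VistaNet↔Meridian (VistaNet→Band A $262M, Meridian→Band B $351M) loses 702.
Checked against all permutations: $2555M is optimal.
Pulse's own top band is Band E ($683M), but forcing Pulse→Band E and reassigning the rest optimally gives only $2162M — worse by 393.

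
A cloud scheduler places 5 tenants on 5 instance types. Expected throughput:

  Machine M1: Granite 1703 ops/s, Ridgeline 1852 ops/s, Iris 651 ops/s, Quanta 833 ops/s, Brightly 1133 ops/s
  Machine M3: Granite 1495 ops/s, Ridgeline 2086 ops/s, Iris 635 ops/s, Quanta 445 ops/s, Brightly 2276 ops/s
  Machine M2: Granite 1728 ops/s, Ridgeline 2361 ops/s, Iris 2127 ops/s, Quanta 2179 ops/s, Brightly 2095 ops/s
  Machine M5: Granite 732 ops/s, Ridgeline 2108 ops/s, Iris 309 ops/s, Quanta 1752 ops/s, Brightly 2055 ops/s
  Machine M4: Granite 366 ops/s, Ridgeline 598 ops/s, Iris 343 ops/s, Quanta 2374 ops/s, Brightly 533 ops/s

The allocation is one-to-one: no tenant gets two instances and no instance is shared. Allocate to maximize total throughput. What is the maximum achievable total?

Optimal: Granite→Machine M1 (1703 ops/s), Ridgeline→Machine M5 (2108 ops/s), Iris→Machine M2 (2127 ops/s), Quanta→Machine M4 (2374 ops/s), Brightly→Machine M3 (2276 ops/s) — total 1703+2108+2127+2374+2276 = 10588 ops/s.
Max-entry greedy (repeatedly take the single best remaining cell) gives 9023 ops/s, worse by 1565.
Every other assignment is strictly worse.

Maximum total: 10588 ops/s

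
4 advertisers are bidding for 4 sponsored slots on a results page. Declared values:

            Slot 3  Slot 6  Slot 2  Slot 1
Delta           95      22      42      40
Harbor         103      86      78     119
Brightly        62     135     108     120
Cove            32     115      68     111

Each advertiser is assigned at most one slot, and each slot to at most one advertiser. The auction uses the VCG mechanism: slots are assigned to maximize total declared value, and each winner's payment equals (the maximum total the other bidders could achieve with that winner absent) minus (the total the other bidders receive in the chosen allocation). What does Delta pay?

Efficient allocation: Delta→Slot 3 ($95), Harbor→Slot 1 ($119), Brightly→Slot 2 ($108), Cove→Slot 6 ($115); total welfare W = $437.
Delta receives Slot 3 at value $95, so the others get W − 95 = $342.
Without Delta: best allocation of the remaining 3 bidders over all 4 slots is Harbor→Slot 3 ($103), Brightly→Slot 6 ($135), Cove→Slot 1 ($111), total $349.
VCG payment = (others' best without Delta) − (others' welfare with Delta) = 349 − 342 = $7.

Delta pays $7.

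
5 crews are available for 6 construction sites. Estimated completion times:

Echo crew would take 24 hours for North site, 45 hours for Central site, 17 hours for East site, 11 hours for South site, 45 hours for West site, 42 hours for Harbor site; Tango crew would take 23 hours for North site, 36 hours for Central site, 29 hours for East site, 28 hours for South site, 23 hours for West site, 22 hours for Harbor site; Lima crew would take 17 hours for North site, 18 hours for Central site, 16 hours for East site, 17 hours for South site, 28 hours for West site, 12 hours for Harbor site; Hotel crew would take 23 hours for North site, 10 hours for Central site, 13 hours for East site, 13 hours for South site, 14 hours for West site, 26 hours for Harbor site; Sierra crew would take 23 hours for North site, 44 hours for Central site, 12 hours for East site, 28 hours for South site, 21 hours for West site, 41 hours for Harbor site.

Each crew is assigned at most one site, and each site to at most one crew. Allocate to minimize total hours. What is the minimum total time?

Min total: 68 hours

This is the linear assignment problem.
Optimal: Echo crew→South site (11 hours), Tango crew→North site (23 hours), Lima crew→Harbor site (12 hours), Hotel crew→Central site (10 hours), Sierra crew→East site (12 hours) — total 11+23+12+10+12 = 68 hours.
Row-greedy (each crew in turn takes its cheapest remaining site) gives 80 hours, worse by 12.
Checked against all permutations: 68 hours is optimal.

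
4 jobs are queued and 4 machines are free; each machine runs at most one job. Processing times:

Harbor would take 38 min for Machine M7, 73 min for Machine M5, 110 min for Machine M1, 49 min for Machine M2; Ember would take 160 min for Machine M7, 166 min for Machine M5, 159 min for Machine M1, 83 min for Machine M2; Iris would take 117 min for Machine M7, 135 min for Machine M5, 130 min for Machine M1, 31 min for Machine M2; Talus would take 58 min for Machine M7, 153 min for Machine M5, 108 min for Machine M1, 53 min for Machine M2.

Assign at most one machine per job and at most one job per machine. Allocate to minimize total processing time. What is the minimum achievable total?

This is a one-to-one assignment (minimum-cost bipartite matching).
Optimal: Harbor→Machine M5 (73 min), Ember→Machine M1 (159 min), Iris→Machine M2 (31 min), Talus→Machine M7 (58 min) — total 73+159+31+58 = 321 min.
Column-greedy (each machine in turn goes to its cheapest remaining job) gives 364 min, worse by 43.
Next-best assignment: Harbor→Machine M7, Ember→Machine M5, Iris→Machine M2, Talus→Machine M1 = 343 min.

Min total: 321 min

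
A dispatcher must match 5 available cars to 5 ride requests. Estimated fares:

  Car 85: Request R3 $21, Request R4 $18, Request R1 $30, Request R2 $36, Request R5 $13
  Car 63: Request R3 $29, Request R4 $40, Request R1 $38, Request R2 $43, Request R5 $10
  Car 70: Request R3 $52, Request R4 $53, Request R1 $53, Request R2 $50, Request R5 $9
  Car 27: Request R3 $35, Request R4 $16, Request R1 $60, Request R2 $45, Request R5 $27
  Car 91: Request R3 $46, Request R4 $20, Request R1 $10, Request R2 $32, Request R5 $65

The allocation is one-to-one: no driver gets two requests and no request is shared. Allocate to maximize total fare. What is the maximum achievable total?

This is the linear assignment problem.
Optimal: Car 85→Request R2 ($36), Car 63→Request R4 ($40), Car 70→Request R3 ($52), Car 27→Request R1 ($60), Car 91→Request R5 ($65) — total 36+40+52+60+65 = $253.
Row-greedy (each driver in turn takes its best remaining request) gives $229, worse by 24.
Next-best assignment: Car 85→Request R2, Car 63→Request R3, Car 70→Request R4, Car 27→Request R1, Car 91→Request R5 = $243.

Maximum total: $253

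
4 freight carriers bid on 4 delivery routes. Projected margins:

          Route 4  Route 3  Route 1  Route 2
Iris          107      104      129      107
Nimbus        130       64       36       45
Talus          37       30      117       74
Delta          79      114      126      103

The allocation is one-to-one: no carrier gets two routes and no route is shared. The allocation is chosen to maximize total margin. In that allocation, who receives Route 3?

Optimal: Iris→Route 2 ($107k), Nimbus→Route 4 ($130k), Talus→Route 1 ($117k), Delta→Route 3 ($114k) — total 107+130+117+114 = $468k.
Max-entry greedy (repeatedly take the single best remaining cell) gives $447k, worse by 21.
Delta's own top route is Route 1 ($126k), but forcing Delta→Route 1 and reassigning the rest optimally gives only $434k — worse by 34.

Delta receives Route 3.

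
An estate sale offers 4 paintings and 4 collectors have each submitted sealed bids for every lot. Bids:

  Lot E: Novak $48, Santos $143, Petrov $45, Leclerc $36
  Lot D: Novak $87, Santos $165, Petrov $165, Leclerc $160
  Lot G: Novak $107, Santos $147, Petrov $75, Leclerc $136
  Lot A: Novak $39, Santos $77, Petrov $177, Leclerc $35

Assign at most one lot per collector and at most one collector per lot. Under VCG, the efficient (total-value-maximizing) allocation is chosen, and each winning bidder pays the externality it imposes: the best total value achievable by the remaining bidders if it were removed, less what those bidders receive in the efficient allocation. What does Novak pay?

Novak pays $4.

Efficient allocation: Novak→Lot G ($107), Santos→Lot E ($143), Petrov→Lot A ($177), Leclerc→Lot D ($160); total welfare W = $587.
Novak receives Lot G at value $107, so the others get W − 107 = $480.
Without Novak: best allocation of the remaining 3 bidders over all 4 lots is Santos→Lot G ($147), Petrov→Lot A ($177), Leclerc→Lot D ($160), total $484.
VCG payment = (others' best without Novak) − (others' welfare with Novak) = 484 − 480 = $4.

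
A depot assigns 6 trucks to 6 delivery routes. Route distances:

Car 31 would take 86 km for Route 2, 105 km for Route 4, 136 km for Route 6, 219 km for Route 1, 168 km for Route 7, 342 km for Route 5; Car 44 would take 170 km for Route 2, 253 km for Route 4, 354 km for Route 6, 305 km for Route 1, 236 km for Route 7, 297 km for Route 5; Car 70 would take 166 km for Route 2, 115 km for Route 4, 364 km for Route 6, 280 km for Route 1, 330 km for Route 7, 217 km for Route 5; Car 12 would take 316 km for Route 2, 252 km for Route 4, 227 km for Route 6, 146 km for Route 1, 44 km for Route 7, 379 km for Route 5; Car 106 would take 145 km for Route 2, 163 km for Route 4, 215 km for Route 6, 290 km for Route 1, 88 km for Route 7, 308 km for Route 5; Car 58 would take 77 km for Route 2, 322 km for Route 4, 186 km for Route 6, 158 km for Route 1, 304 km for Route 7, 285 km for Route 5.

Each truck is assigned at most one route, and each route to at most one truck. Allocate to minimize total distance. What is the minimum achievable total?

Min total: 859 km

This is a one-to-one assignment (minimum-cost bipartite matching).
Optimal: Car 31→Route 6 (136 km), Car 44→Route 5 (297 km), Car 70→Route 4 (115 km), Car 12→Route 1 (146 km), Car 106→Route 7 (88 km), Car 58→Route 2 (77 km) — total 136+297+115+146+88+77 = 859 km.
Row-greedy (each truck in turn takes its cheapest remaining route) gives 1083 km, worse by 224.
Every other assignment is strictly worse.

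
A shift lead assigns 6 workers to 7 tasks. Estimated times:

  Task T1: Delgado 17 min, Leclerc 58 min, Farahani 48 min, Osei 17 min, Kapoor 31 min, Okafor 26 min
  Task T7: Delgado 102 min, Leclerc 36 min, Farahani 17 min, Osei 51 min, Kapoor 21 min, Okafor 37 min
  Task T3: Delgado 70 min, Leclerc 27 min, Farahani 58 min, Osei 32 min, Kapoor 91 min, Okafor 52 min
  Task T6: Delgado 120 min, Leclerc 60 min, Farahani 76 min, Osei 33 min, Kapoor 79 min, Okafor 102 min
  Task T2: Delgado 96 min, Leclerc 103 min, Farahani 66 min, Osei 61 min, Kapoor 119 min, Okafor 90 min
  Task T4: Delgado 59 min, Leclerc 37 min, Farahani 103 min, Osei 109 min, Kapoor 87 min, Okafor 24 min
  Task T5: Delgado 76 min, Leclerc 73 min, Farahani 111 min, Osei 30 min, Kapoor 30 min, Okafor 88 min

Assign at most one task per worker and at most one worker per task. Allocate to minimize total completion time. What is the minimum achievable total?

Min total: 148 min

This is the linear assignment problem.
Optimal: Delgado→Task T1 (17 min), Leclerc→Task T3 (27 min), Farahani→Task T7 (17 min), Osei→Task T6 (33 min), Kapoor→Task T5 (30 min), Okafor→Task T4 (24 min) — total 17+27+17+33+30+24 = 148 min.
Row-greedy (each worker in turn takes its cheapest remaining task) gives 194 min, worse by 46.
Next-best assignment: Delgado→Task T1, Leclerc→Task T3, Farahani→Task T7, Osei→Task T2, Kapoor→Task T5, Okafor→Task T4 = 176 min.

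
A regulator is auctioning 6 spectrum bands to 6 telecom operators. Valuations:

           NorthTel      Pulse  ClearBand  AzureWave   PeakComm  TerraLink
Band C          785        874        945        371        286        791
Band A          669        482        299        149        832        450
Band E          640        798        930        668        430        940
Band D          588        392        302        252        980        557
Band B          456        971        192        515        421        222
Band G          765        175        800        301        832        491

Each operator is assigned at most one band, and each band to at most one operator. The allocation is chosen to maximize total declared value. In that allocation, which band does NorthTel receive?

NorthTel receives Band A.

This is the linear assignment problem.
Optimal: NorthTel→Band A ($669M), Pulse→Band B ($971M), ClearBand→Band G ($800M), AzureWave→Band E ($668M), PeakComm→Band D ($980M), TerraLink→Band C ($791M) — total 669+971+800+668+980+791 = $4879M.
Column-greedy (each band in turn goes to its best remaining operator) gives $4577M, worse by 302.
Checked against all permutations: $4879M is optimal.
NorthTel's own top band is Band C ($785M), but forcing NorthTel→Band C and reassigning the rest optimally gives only $4654M — worse by 225.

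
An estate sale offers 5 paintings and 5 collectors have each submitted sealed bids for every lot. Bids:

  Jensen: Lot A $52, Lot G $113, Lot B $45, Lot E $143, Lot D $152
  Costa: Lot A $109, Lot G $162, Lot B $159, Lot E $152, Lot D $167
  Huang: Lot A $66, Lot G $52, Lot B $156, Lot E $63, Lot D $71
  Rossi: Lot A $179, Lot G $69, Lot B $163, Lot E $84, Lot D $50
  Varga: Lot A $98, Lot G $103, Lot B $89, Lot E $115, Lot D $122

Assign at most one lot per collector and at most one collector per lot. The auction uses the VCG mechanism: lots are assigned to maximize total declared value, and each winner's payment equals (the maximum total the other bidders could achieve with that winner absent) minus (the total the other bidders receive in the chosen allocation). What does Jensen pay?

Jensen pays $7.

Efficient allocation: Jensen→Lot D ($152), Costa→Lot G ($162), Huang→Lot B ($156), Rossi→Lot A ($179), Varga→Lot E ($115); total welfare W = $764.
Jensen receives Lot D at value $152, so the others get W − 152 = $612.
Without Jensen: best allocation of the remaining 4 bidders over all 5 lots is Costa→Lot G ($162), Huang→Lot B ($156), Rossi→Lot A ($179), Varga→Lot D ($122), total $619.
VCG payment = (others' best without Jensen) − (others' welfare with Jensen) = 619 − 612 = $7.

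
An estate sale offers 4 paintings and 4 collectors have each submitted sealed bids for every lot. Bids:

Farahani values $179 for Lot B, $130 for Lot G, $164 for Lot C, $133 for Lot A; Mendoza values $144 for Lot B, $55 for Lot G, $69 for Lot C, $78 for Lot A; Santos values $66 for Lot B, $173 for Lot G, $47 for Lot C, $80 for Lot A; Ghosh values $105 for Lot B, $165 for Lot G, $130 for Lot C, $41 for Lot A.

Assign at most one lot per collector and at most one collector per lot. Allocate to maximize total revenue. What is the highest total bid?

Maximum total: $580

Treat this as an assignment problem: match each collector to one lot.
Optimal: Farahani→Lot A ($133), Mendoza→Lot B ($144), Santos→Lot G ($173), Ghosh→Lot C ($130) — total 133+144+173+130 = $580.
Column-greedy (each lot in turn goes to its best remaining collector) gives $560, worse by 20.
No other one-to-one assignment exceeds $580.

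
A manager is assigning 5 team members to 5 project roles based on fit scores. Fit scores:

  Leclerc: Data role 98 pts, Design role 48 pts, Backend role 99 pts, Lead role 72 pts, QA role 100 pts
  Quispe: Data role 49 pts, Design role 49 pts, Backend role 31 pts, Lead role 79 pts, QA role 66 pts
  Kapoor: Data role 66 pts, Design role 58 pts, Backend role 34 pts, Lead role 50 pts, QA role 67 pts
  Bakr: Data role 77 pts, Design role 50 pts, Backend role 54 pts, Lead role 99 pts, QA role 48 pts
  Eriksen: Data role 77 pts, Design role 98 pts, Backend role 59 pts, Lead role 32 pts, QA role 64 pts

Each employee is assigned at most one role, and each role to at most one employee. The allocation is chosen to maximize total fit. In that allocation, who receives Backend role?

This is the linear assignment problem.
Optimal: Leclerc→Backend role (99 pts), Quispe→QA role (66 pts), Kapoor→Data role (66 pts), Bakr→Lead role (99 pts), Eriksen→Design role (98 pts) — total 99+66+66+99+98 = 428 pts.
Max-entry greedy (repeatedly take the single best remaining cell) gives 394 pts, worse by 34.
Next-best assignment: Leclerc→Backend role, Quispe→Lead role, Kapoor→QA role, Bakr→Data role, Eriksen→Design role = 420 pts.
Leclerc's own top role is QA role (100 pts), but forcing Leclerc→QA role and reassigning the rest optimally gives only 397 pts — worse by 31.

Leclerc receives Backend role.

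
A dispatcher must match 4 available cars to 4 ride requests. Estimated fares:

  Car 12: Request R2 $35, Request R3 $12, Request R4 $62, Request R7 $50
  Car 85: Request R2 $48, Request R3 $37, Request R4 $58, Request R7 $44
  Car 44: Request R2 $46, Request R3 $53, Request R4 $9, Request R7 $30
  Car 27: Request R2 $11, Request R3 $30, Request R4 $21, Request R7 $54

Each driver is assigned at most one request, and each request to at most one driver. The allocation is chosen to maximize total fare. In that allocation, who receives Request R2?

This is a one-to-one assignment (maximum-weight bipartite matching).
Optimal: Car 12→Request R4 ($62), Car 85→Request R2 ($48), Car 44→Request R3 ($53), Car 27→Request R7 ($54) — total 62+48+53+54 = $217.
Next-best assignment: Car 12→Request R2, Car 85→Request R4, Car 44→Request R3, Car 27→Request R7 = $200.
Every other assignment is strictly worse.
Car 85's own top request is Request R4 ($58), but forcing Car 85→Request R4 and reassigning the rest optimally gives only $200 — worse by 17.

Car 85 receives Request R2.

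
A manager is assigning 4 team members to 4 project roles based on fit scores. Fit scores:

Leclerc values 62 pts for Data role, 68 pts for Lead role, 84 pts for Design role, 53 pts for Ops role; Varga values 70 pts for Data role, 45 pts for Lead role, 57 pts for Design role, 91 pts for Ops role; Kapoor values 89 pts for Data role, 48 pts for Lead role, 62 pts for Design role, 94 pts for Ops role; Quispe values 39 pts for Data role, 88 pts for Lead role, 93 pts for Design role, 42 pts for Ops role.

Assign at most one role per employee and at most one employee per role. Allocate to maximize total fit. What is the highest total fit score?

Max total: 352 pts

Optimal: Leclerc→Design role (84 pts), Varga→Ops role (91 pts), Kapoor→Data role (89 pts), Quispe→Lead role (88 pts) — total 84+91+89+88 = 352 pts.
Max-entry greedy (repeatedly take the single best remaining cell) gives 325 pts, worse by 27.
Next-best assignment: Leclerc→Lead role, Varga→Ops role, Kapoor→Data role, Quispe→Design role = 341 pts.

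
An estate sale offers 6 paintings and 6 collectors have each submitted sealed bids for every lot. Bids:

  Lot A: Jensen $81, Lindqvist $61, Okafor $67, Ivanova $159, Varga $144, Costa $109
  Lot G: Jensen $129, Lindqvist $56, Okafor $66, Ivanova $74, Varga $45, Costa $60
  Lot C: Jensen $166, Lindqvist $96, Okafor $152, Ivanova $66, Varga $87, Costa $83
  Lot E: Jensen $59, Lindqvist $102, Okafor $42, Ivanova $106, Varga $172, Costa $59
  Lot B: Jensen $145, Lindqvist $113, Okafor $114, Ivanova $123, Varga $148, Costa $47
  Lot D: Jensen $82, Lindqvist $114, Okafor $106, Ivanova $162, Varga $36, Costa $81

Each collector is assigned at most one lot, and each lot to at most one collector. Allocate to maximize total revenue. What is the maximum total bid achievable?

Maximum total: $837

This is the linear assignment problem.
Optimal: Jensen→Lot G ($129), Lindqvist→Lot B ($113), Okafor→Lot C ($152), Ivanova→Lot D ($162), Varga→Lot E ($172), Costa→Lot A ($109) — total 129+113+152+162+172+109 = $837.
Row-greedy (each collector in turn takes its best remaining lot) gives $785, worse by 52.
Next-best assignment: Jensen→Lot G, Lindqvist→Lot B, Okafor→Lot C, Ivanova→Lot A, Varga→Lot E, Costa→Lot D = $806.
No other one-to-one assignment exceeds $837.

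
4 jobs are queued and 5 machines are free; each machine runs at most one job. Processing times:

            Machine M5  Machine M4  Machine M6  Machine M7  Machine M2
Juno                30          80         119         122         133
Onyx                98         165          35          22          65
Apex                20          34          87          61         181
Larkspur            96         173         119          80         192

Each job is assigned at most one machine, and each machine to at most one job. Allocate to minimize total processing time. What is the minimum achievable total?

Minimum total: 179 min

This is a one-to-one assignment (minimum-cost bipartite matching).
Optimal: Juno→Machine M5 (30 min), Onyx→Machine M6 (35 min), Apex→Machine M4 (34 min), Larkspur→Machine M7 (80 min) — total 30+35+34+80 = 179 min.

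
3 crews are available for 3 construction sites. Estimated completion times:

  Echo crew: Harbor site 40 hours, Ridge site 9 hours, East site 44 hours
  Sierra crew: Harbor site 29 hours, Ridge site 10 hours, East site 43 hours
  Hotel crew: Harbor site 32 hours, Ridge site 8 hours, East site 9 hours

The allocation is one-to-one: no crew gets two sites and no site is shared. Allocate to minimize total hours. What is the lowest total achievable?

Min total: 47 hours

Optimal: Echo crew→Ridge site (9 hours), Sierra crew→Harbor site (29 hours), Hotel crew→East site (9 hours) — total 9+29+9 = 47 hours.
Min-entry greedy (repeatedly take the single cheapest remaining cell) gives 81 hours, worse by 34.
Next-best assignment: Echo crew→Harbor site, Sierra crew→Ridge site, Hotel crew→East site = 59 hours.
No other one-to-one assignment undercuts 47 hours.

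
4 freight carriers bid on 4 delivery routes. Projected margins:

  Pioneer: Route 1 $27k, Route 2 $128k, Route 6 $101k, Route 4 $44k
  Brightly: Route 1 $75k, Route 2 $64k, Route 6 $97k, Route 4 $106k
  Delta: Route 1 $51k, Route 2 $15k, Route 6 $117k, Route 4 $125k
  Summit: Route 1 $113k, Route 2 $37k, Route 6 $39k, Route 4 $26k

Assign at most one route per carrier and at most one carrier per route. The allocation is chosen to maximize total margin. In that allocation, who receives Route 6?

Optimal: Pioneer→Route 2 ($128k), Brightly→Route 4 ($106k), Delta→Route 6 ($117k), Summit→Route 1 ($113k) — total 128+106+117+113 = $464k.
Max-entry greedy (repeatedly take the single best remaining cell) gives $463k, worse by 1.
Next-best assignment: Pioneer→Route 2, Brightly→Route 6, Delta→Route 4, Summit→Route 1 = $463k.
Delta's own top route is Route 4 ($125k), but forcing Delta→Route 4 and reassigning the rest optimally gives only $463k — worse by 1.

Delta receives Route 6.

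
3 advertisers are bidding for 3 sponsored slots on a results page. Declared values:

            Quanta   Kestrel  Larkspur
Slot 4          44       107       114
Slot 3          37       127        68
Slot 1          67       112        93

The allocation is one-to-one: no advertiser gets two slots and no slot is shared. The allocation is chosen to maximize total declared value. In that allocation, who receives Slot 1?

Quanta receives Slot 1.

This is a one-to-one assignment (maximum-weight bipartite matching).
Optimal: Quanta→Slot 1 ($67), Kestrel→Slot 3 ($127), Larkspur→Slot 4 ($114) — total 67+127+114 = $308.
Checked against all permutations: $308 is optimal.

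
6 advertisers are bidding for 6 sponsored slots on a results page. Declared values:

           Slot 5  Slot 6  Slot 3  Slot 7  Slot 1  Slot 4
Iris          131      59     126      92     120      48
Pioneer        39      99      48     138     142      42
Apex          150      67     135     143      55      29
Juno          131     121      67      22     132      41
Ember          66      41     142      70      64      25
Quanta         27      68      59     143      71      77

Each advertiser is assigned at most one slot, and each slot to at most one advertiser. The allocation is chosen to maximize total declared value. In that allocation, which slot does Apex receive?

Apex receives Slot 7.

Optimal: Iris→Slot 5 ($131), Pioneer→Slot 1 ($142), Apex→Slot 7 ($143), Juno→Slot 6 ($121), Ember→Slot 3 ($142), Quanta→Slot 4 ($77) — total 131+142+143+121+142+77 = $756.
Next-best assignment: Iris→Slot 1, Pioneer→Slot 7, Apex→Slot 5, Juno→Slot 6, Ember→Slot 3, Quanta→Slot 4 = $748.
Swapping Ember↔Quanta (Ember→Slot 4 $25, Quanta→Slot 3 $59) loses 135.
Checked against all permutations: $756 is optimal.
Apex's own top slot is Slot 5 ($150), but forcing Apex→Slot 5 and reassigning the rest optimally gives only $748 — worse by 8.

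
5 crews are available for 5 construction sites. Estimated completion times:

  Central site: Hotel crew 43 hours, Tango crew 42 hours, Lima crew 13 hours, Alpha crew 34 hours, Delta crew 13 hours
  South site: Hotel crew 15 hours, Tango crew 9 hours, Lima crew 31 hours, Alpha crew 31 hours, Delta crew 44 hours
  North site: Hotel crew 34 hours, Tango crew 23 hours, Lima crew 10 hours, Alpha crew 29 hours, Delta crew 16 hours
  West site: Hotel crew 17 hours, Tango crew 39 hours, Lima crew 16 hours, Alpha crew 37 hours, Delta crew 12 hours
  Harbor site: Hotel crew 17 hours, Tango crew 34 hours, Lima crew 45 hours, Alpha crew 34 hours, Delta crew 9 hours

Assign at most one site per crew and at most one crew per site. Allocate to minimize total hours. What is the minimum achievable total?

Minimum total: 77 hours

Treat this as an assignment problem: match each crew to one site.
Optimal: Hotel crew→West site (17 hours), Tango crew→South site (9 hours), Lima crew→Central site (13 hours), Alpha crew→North site (29 hours), Delta crew→Harbor site (9 hours) — total 17+9+13+29+9 = 77 hours.
Min-entry greedy (repeatedly take the single cheapest remaining cell) gives 79 hours, worse by 2.
No other one-to-one assignment undercuts 77 hours.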